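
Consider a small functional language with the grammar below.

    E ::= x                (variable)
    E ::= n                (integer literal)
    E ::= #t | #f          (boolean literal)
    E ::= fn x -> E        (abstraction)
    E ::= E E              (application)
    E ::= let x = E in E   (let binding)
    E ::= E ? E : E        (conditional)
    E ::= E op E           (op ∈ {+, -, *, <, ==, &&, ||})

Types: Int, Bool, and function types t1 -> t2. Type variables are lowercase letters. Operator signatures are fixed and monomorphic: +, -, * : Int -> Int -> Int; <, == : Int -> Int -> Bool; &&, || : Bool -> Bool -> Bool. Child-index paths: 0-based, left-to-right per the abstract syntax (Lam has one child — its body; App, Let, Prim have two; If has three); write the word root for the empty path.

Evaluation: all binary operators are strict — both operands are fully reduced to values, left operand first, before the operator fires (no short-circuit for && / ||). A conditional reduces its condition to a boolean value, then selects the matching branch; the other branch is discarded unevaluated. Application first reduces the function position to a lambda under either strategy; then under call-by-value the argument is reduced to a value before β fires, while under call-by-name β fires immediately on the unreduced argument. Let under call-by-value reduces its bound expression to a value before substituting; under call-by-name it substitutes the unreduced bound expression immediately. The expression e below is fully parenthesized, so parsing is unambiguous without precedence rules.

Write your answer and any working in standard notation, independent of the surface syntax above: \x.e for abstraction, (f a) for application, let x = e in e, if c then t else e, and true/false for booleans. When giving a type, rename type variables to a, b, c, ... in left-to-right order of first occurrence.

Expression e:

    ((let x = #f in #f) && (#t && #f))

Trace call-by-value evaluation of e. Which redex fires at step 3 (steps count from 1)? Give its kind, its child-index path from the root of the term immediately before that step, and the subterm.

Answer: delta at root : (false && false)

Derivation:
step 0: ((let x = false in false) && (true && false))
step 1: [let@0] (false && (true && false))
step 2: [delta@1] (false && false)
step 3: [delta@root] false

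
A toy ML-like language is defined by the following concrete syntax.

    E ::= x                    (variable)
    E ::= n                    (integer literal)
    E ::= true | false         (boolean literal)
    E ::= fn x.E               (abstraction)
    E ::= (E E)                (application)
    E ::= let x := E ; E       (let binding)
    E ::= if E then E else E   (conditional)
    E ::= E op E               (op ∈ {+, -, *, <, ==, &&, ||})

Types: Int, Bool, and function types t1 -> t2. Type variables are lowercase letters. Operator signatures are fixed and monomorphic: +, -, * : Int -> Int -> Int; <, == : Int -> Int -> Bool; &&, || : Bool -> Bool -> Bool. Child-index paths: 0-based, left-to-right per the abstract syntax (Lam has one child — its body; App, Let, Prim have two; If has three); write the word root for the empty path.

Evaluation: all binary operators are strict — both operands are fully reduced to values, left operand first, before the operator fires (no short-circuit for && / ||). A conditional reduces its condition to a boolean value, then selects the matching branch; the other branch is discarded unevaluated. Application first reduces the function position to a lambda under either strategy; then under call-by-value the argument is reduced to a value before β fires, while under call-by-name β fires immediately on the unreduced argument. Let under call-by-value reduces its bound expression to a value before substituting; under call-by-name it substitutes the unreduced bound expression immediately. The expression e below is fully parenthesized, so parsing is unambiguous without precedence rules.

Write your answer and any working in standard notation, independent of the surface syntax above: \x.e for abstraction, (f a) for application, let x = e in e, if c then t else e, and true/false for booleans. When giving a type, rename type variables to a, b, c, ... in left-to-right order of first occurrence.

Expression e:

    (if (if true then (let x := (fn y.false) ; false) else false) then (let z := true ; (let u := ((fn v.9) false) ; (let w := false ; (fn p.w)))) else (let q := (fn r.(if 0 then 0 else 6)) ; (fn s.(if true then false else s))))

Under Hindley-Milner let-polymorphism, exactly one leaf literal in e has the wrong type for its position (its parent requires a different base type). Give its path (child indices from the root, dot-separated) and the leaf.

Answer: 2.0.0.0 : 0

Derivation:
  unify Bool ~ Bool
\y._ : a -> Bool
let x : forall. a -> Bool
  unify Bool ~ Bool
  unify Bool ~ Bool
let z : Bool
\v._ : b -> Int
  unify b -> Int ~ Bool -> c
  unify b ~ Bool
  unify Int ~ c
_ _ : Int
let u : Int
let w : Bool
w : Bool
\p._ : d -> Bool
  unify Int ~ Bool
  FAIL: mismatch Int ~ Bool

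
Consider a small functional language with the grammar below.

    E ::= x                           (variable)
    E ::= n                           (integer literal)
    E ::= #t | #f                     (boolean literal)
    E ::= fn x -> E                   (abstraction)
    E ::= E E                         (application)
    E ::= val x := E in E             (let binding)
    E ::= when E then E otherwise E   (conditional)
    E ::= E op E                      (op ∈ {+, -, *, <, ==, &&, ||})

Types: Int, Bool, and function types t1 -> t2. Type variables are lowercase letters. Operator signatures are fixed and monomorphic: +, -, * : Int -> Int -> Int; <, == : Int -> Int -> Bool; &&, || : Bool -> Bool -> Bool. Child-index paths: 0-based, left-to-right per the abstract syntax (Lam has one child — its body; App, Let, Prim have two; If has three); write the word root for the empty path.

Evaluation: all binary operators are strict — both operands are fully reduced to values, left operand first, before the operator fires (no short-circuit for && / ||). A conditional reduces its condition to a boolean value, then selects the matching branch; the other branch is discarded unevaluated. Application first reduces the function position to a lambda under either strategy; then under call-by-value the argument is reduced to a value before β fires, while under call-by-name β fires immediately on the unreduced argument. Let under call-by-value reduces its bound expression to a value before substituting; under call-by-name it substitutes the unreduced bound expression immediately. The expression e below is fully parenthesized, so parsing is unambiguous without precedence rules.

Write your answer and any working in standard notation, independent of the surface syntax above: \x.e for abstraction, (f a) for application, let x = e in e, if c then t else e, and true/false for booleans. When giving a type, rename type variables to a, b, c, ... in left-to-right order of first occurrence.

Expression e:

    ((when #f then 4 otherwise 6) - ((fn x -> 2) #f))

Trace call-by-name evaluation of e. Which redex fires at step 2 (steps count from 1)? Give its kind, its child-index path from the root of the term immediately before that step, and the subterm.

Answer: beta at 1 : ((\x.2) false)

Trace:
step 0: ((if false then 4 else 6) - ((\x.2) false))
step 1: [if@0] (6 - ((\x.2) false))
step 2: [beta@1] (6 - 2)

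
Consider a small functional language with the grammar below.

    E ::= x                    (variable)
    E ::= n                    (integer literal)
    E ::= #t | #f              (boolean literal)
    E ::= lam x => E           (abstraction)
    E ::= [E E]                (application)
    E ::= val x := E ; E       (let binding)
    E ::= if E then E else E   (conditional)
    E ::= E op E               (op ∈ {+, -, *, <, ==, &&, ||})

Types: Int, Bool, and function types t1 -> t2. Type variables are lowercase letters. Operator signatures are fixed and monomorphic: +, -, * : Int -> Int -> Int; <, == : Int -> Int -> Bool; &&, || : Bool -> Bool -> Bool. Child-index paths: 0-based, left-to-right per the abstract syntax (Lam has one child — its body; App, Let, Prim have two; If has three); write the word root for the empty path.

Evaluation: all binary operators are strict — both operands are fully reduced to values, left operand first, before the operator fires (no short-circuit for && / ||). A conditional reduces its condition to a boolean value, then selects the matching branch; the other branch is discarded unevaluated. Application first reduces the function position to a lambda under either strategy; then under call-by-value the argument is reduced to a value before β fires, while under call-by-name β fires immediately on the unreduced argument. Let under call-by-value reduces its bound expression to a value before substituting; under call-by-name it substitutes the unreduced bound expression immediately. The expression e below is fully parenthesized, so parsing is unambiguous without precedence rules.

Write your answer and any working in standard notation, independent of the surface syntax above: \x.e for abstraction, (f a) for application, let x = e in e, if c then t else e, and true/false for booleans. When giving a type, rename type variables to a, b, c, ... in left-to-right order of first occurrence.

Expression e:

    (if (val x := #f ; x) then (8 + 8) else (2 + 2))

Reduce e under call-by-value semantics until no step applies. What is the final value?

Answer: 4

Working:
step 0: (if (let x = false in x) then (8 + 8) else (2 + 2))
step 1: [let@0] (if false then (8 + 8) else (2 + 2))
step 2: [if@root] (2 + 2)
step 3: [delta@root] 4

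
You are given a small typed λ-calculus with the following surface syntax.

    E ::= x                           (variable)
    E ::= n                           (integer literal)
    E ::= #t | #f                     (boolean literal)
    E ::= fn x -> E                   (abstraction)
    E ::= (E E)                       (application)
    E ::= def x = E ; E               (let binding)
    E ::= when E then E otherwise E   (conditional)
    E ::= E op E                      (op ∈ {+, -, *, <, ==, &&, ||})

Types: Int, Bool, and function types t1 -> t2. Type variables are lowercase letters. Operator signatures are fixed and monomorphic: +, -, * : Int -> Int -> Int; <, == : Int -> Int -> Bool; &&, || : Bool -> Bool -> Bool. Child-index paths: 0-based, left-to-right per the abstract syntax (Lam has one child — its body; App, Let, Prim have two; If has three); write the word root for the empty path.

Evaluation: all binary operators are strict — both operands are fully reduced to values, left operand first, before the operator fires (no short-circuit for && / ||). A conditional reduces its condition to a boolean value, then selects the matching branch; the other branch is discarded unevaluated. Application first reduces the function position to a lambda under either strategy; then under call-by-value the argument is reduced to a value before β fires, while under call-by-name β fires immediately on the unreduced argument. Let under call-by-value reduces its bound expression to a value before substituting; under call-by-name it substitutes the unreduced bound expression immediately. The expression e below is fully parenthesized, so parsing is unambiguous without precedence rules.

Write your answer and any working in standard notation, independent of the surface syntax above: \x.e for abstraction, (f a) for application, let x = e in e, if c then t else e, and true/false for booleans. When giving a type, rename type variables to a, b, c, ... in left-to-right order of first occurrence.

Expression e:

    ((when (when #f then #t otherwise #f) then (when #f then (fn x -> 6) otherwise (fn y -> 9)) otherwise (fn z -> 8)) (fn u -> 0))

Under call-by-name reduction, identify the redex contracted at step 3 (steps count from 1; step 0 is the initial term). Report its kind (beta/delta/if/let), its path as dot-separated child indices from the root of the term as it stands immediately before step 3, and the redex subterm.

Answer: beta at root : ((\z.8) (\u.0))

Trace:
step 0: ((if (if false then true else false) then (if false then (\x.6) else (\y.9)) else (\z.8)) (\u.0))
step 1: [if@0.0] ((if false then (if false then (\x.6) else (\y.9)) else (\z.8)) (\u.0))
step 2: [if@0] ((\z.8) (\u.0))
step 3: [beta@root] 8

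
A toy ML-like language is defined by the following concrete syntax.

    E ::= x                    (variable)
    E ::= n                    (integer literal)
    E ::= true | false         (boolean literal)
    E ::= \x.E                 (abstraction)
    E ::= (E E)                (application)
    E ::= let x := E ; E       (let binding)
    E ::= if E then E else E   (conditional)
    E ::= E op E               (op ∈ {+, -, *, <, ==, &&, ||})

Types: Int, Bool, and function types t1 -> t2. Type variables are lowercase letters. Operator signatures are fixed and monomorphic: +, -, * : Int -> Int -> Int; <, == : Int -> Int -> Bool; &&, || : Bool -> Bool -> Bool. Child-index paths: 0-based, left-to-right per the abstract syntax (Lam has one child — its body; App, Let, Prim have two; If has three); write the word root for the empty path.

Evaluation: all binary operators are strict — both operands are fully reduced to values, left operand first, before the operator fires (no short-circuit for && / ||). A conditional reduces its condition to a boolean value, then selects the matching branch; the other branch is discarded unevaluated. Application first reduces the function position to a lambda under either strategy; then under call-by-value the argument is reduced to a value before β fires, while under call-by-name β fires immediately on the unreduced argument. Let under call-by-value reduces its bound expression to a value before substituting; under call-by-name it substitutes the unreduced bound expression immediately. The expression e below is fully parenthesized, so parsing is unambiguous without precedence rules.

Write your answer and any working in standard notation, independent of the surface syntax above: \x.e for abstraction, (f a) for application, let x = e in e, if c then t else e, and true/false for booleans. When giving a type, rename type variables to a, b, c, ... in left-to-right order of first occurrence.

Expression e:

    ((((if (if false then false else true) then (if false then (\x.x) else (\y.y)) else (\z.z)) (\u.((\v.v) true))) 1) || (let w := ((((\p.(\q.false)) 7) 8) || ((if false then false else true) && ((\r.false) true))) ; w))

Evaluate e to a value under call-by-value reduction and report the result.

Answer: true

Working:
step 0: ((((if (if false then false else true) then (if false then (\x.x) else (\y.y)) else (\z.z)) (\u.((\v.v) true))) 1) || (let w = ((((\p.(\q.false)) 7) 8) || ((if false then false else true) && ((\r.false) true))) in w))
step 1: [if@0.0.0.0] ((((if true then (if false then (\x.x) else (\y.y)) else (\z.z)) (\u.((\v.v) true))) 1) || (let w = ((((\p.(\q.false)) 7) 8) || ((if false then false else true) && ((\r.false) true))) in w))
step 2: [if@0.0.0] ((((if false then (\x.x) else (\y.y)) (\u.((\v.v) true))) 1) || (let w = ((((\p.(\q.false)) 7) 8) || ((if false then false else true) && ((\r.false) true))) in w))
step 3: [if@0.0.0] ((((\y.y) (\u.((\v.v) true))) 1) || (let w = ((((\p.(\q.false)) 7) 8) || ((if false then false else true) && ((\r.false) true))) in w))
step 4: [beta@0.0] (((\u.((\v.v) true)) 1) || (let w = ((((\p.(\q.false)) 7) 8) || ((if false then false else true) && ((\r.false) true))) in w))
step 5: [beta@0] (((\v.v) true) || (let w = ((((\p.(\q.false)) 7) 8) || ((if false then false else true) && ((\r.false) true))) in w))
step 6: [beta@0] (true || (let w = ((((\p.(\q.false)) 7) 8) || ((if false then false else true) && ((\r.false) true))) in w))
step 7: [beta@1.0.0.0] (true || (let w = (((\q.false) 8) || ((if false then false else true) && ((\r.false) true))) in w))
step 8: [beta@1.0.0] (true || (let w = (false || ((if false then false else true) && ((\r.false) true))) in w))
step 9: [if@1.0.1.0] (true || (let w = (false || (true && ((\r.false) true))) in w))
step 10: [beta@1.0.1.1] (true || (let w = (false || (true && false)) in w))
step 11: [delta@1.0.1] (true || (let w = (false || false) in w))
step 12: [delta@1.0] (true || (let w = false in w))
step 13: [let@1] (true || false)
step 14: [delta@root] true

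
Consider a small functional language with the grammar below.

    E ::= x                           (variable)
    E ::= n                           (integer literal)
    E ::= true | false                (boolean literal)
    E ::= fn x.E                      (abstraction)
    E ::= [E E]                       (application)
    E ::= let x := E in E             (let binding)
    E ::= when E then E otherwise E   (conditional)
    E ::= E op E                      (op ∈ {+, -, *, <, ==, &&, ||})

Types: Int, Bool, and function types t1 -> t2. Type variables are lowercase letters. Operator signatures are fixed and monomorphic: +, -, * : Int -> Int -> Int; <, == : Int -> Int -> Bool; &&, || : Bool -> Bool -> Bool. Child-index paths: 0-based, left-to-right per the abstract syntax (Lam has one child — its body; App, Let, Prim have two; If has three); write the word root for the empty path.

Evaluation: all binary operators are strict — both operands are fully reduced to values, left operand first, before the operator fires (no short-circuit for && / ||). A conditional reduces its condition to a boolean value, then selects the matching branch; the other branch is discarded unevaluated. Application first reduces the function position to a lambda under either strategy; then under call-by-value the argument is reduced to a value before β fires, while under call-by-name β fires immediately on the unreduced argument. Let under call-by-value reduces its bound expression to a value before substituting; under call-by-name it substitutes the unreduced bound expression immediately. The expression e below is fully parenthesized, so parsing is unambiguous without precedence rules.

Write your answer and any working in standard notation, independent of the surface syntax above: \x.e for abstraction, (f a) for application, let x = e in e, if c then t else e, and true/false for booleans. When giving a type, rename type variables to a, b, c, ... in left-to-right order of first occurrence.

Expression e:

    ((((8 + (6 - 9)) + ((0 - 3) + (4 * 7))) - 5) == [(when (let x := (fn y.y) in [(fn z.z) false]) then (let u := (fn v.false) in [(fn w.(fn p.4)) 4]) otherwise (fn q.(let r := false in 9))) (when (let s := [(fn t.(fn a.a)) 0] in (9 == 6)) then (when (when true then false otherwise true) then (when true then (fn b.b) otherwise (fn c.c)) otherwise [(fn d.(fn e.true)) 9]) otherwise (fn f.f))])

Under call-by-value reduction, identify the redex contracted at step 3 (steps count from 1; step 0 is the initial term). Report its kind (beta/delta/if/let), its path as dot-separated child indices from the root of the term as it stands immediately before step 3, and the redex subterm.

Answer: delta at 0.0.1.0 : (0 - 3)

Working:
step 0: ((((8 + (6 - 9)) + ((0 - 3) + (4 * 7))) - 5) == ((if (let x = (\y.y) in ((\z.z) false)) then (let u = (\v.false) in ((\w.(\p.4)) 4)) else (\q.(let r = false in 9))) (if (let s = ((\t.(\a.a)) 0) in (9 == 6)) then (if (if true then false else true) then (if true then (\b.b) else (\c.c)) else ((\d.(\e.true)) 9)) else (\f.f))))
step 1: [delta@0.0.0.1] ((((8 + -3) + ((0 - 3) + (4 * 7))) - 5) == ((if (let x = (\y.y) in ((\z.z) false)) then (let u = (\v.false) in ((\w.(\p.4)) 4)) else (\q.(let r = false in 9))) (if (let s = ((\t.(\a.a)) 0) in (9 == 6)) then (if (if true then false else true) then (if true then (\b.b) else (\c.c)) else ((\d.(\e.true)) 9)) else (\f.f))))
step 2: [delta@0.0.0] (((5 + ((0 - 3) + (4 * 7))) - 5) == ((if (let x = (\y.y) in ((\z.z) false)) then (let u = (\v.false) in ((\w.(\p.4)) 4)) else (\q.(let r = false in 9))) (if (let s = ((\t.(\a.a)) 0) in (9 == 6)) then (if (if true then false else true) then (if true then (\b.b) else (\c.c)) else ((\d.(\e.true)) 9)) else (\f.f))))
step 3: [delta@0.0.1.0] (((5 + (-3 + (4 * 7))) - 5) == ((if (let x = (\y.y) in ((\z.z) false)) then (let u = (\v.false) in ((\w.(\p.4)) 4)) else (\q.(let r = false in 9))) (if (let s = ((\t.(\a.a)) 0) in (9 == 6)) then (if (if true then false else true) then (if true then (\b.b) else (\c.c)) else ((\d.(\e.true)) 9)) else (\f.f))))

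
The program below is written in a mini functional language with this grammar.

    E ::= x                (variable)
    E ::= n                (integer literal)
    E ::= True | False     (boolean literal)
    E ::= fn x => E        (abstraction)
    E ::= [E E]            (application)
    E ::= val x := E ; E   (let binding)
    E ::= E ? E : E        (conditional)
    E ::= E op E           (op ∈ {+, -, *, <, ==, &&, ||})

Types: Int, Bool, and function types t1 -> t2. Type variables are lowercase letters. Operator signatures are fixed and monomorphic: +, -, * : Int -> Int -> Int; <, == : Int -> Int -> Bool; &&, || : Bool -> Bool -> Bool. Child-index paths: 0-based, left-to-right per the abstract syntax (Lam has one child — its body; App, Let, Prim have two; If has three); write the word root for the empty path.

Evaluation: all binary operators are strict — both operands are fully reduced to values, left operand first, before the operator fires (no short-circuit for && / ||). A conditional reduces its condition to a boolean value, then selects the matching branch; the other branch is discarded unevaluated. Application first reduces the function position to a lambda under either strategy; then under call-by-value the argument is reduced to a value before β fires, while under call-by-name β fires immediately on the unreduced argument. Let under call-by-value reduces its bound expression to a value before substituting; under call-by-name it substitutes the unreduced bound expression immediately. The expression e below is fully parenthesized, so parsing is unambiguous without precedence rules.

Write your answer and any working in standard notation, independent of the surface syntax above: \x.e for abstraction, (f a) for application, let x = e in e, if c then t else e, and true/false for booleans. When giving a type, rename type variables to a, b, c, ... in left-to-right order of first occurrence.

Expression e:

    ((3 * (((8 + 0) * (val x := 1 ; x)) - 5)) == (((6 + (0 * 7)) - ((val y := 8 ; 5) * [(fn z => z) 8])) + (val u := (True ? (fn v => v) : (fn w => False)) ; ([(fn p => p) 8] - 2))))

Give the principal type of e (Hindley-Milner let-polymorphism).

Trace:
  unify Int ~ Int
  unify Int ~ Int
  unify Int ~ Int
  unify Int ~ Int
let x : Int
x : Int
  unify Int ~ Int
  unify Int ~ Int
  unify Int ~ Int
  unify Int ~ Int
  unify Int ~ Int
  unify Int ~ Int
  unify Int ~ Int
  unify Int ~ Int
  unify Int ~ Int
  unify Int ~ Int
let y : Int
  unify Int ~ Int
z : a
\z._ : a -> a
  unify a -> a ~ Int -> b
  unify a ~ Int
  unify Int ~ b
_ _ : Int
  unify Int ~ Int
  unify Int ~ Int
  unify Int ~ Int
  unify Bool ~ Bool
v : c
\v._ : c -> c
\w._ : d -> Bool
  unify c -> c ~ d -> Bool
  unify c ~ d
  unify d ~ Bool
let u : Bool -> Bool
p : e
\p._ : e -> e
  unify e -> e ~ Int -> f
  unify e ~ Int
  unify Int ~ f
_ _ : Int
  unify Int ~ Int
  unify Int ~ Int
  unify Int ~ Int
  unify Int ~ Int

Answer: Bool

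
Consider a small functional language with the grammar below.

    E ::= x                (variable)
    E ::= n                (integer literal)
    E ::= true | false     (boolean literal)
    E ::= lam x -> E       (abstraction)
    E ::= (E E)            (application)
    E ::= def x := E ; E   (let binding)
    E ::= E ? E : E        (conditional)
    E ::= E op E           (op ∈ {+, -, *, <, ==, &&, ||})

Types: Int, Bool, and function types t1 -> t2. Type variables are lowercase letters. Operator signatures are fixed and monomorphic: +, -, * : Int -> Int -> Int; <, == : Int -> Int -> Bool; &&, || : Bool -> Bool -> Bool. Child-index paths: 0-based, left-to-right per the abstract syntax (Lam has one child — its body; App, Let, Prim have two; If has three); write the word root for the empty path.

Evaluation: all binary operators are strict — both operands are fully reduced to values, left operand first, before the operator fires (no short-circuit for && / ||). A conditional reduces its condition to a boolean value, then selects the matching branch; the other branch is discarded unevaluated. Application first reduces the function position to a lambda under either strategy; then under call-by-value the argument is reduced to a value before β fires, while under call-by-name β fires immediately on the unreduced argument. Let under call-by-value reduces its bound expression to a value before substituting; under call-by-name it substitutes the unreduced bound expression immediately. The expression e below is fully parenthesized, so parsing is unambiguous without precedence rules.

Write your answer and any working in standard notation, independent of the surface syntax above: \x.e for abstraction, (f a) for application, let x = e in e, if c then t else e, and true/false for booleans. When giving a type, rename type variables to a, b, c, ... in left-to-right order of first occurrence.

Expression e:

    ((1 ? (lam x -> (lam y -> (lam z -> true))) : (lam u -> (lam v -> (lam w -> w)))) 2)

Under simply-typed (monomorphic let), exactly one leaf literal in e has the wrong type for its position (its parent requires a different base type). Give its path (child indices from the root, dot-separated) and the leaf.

Trace:
  unify Int ~ Bool
  FAIL: mismatch Int ~ Bool

Answer: 0.0 : 1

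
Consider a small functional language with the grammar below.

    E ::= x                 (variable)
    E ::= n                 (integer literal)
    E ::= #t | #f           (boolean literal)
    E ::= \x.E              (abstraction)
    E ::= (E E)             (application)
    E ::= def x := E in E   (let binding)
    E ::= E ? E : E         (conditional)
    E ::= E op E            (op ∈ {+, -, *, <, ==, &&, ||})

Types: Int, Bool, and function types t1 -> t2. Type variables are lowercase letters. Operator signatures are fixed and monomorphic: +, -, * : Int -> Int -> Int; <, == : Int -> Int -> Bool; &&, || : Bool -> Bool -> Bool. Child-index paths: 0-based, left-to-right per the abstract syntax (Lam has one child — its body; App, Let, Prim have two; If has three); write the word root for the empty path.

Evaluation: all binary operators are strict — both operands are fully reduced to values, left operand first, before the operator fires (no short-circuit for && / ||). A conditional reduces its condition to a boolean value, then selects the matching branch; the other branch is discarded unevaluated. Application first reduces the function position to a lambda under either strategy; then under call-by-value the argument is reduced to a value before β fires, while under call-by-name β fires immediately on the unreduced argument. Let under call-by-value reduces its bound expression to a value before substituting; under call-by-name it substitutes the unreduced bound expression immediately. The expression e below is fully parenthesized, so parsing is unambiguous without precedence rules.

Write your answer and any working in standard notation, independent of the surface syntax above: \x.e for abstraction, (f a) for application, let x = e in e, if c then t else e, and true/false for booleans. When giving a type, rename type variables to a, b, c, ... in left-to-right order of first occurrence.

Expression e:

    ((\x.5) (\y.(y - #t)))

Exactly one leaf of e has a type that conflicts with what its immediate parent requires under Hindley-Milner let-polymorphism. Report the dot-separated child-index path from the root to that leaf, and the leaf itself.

Answer: 1.0.1 : true

Working:
\x._ : a -> Int
y : b
  unify b ~ Int
  unify Bool ~ Int
  FAIL: mismatch Bool ~ Int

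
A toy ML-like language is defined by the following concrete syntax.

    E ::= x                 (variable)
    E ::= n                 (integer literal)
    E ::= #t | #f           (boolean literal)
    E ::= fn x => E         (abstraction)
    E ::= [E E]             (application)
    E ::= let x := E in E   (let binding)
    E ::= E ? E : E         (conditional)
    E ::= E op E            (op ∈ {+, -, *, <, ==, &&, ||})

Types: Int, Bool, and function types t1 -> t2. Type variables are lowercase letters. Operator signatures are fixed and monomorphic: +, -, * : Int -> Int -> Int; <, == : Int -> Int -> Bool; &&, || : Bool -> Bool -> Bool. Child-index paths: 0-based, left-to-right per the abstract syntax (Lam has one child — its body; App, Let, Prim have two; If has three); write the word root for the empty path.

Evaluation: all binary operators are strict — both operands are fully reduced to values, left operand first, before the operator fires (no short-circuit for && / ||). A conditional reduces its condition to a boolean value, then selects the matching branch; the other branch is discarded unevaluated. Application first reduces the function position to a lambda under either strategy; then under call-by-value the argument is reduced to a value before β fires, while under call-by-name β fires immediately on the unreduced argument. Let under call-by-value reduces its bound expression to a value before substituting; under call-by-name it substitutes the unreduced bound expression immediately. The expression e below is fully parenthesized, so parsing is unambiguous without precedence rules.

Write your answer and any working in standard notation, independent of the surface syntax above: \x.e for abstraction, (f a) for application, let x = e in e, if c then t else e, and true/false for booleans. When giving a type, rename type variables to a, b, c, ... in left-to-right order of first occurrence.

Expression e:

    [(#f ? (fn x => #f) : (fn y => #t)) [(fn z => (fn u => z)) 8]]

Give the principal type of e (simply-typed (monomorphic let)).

Working:
  unify Bool ~ Bool
\x._ : a -> Bool
\y._ : b -> Bool
  unify a -> Bool ~ b -> Bool
  unify a ~ b
  unify Bool ~ Bool
z : c
\u._ : d -> c
\z._ : c -> d -> c
  unify c -> d -> c ~ Int -> e
  unify c ~ Int
  unify d -> Int ~ e
_ _ : d -> Int
  unify b -> Bool ~ (d -> Int) -> f
  unify b ~ d -> Int
  unify Bool ~ f
_ _ : Bool

Answer: Bool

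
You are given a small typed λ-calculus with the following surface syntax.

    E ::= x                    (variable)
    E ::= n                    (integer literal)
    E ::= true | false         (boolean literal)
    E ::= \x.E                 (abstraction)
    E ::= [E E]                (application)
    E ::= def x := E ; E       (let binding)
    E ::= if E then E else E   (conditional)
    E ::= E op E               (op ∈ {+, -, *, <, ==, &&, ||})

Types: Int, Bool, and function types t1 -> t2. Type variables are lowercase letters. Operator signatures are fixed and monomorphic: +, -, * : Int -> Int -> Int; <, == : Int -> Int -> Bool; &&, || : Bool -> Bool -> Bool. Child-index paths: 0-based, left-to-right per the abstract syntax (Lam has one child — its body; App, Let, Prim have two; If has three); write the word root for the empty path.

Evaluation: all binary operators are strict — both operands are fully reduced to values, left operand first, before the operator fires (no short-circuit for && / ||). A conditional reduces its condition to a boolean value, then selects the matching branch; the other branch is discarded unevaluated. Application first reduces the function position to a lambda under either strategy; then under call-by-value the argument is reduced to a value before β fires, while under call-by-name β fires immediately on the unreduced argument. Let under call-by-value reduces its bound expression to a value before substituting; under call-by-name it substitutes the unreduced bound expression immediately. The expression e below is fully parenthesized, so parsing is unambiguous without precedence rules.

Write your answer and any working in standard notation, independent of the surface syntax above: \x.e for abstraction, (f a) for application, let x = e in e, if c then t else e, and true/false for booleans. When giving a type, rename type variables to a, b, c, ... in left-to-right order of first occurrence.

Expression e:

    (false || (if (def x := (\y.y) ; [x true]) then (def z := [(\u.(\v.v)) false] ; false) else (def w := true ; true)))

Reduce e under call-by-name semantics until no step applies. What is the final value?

Answer: false

Derivation:
step 0: (false || (if (let x = (\y.y) in (x true)) then (let z = ((\u.(\v.v)) false) in false) else (let w = true in true)))
step 1: [let@1.0] (false || (if ((\y.y) true) then (let z = ((\u.(\v.v)) false) in false) else (let w = true in true)))
step 2: [beta@1.0] (false || (if true then (let z = ((\u.(\v.v)) false) in false) else (let w = true in true)))
step 3: [if@1] (false || (let z = ((\u.(\v.v)) false) in false))
step 4: [let@1] (false || false)
step 5: [delta@root] false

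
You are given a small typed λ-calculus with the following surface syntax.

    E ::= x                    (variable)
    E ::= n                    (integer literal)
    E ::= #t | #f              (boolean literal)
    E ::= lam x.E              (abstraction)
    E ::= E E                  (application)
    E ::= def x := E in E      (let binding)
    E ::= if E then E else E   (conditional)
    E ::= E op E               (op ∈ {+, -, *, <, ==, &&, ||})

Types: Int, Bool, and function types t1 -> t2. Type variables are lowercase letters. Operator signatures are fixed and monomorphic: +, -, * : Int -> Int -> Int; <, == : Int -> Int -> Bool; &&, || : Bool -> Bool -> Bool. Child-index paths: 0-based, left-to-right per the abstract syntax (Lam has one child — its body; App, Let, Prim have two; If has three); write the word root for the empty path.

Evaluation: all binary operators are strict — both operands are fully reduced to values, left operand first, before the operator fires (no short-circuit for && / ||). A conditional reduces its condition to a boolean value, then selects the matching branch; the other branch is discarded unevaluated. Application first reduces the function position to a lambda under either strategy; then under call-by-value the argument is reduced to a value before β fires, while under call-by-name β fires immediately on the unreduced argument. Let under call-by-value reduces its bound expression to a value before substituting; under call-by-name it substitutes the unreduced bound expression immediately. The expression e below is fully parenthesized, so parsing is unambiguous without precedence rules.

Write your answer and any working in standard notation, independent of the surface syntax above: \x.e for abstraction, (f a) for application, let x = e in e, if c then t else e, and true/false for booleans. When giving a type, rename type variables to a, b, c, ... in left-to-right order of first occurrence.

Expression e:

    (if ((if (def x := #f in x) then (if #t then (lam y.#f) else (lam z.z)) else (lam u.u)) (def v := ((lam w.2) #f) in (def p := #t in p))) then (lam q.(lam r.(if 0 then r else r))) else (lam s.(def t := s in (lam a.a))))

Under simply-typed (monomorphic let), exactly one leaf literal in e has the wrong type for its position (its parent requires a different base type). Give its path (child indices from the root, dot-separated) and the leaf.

Derivation:
let x : Bool
x : Bool
  unify Bool ~ Bool
  unify Bool ~ Bool
\y._ : a -> Bool
z : b
\z._ : b -> b
  unify a -> Bool ~ b -> b
  unify a ~ b
  unify Bool ~ b
u : c
\u._ : c -> c
  unify Bool -> Bool ~ c -> c
  unify Bool ~ c
  unify Bool ~ Bool
\w._ : d -> Int
  unify d -> Int ~ Bool -> e
  unify d ~ Bool
  unify Int ~ e
_ _ : Int
let v : Int
let p : Bool
p : Bool
  unify Bool -> Bool ~ Bool -> f
  unify Bool ~ Bool
  unify Bool ~ f
_ _ : Bool
  unify Bool ~ Bool
  unify Int ~ Bool
  FAIL: mismatch Int ~ Bool

Answer: 1.0.0.0 : 0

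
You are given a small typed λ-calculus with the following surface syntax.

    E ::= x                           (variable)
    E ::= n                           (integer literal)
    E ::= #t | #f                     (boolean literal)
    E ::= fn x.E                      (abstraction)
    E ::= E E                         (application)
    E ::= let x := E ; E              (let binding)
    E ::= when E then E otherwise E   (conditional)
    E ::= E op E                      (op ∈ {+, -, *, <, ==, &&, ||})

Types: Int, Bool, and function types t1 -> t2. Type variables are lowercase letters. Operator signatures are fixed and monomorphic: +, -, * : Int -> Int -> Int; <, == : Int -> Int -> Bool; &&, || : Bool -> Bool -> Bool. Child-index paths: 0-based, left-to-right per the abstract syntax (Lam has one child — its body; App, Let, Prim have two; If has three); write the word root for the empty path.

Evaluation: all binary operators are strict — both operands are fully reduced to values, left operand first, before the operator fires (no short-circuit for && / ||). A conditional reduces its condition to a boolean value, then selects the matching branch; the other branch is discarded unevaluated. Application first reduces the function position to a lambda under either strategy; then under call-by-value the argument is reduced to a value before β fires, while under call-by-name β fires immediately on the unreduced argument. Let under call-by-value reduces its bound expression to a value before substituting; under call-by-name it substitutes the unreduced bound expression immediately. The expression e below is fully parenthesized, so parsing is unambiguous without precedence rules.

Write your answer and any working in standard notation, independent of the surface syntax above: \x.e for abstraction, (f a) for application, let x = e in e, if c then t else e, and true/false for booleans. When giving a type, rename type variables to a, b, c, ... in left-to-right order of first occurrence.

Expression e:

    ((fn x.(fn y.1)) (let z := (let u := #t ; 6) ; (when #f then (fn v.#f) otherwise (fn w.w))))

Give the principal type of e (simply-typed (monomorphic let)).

Answer: a -> Int

Trace:
\y._ : b -> Int
\x._ : a -> b -> Int
let u : Bool
let z : Int
  unify Bool ~ Bool
\v._ : c -> Bool
w : d
\w._ : d -> d
  unify c -> Bool ~ d -> d
  unify c ~ d
  unify Bool ~ d
  unify a -> b -> Int ~ (Bool -> Bool) -> e
  unify a ~ Bool -> Bool
  unify b -> Int ~ e
_ _ : b -> Int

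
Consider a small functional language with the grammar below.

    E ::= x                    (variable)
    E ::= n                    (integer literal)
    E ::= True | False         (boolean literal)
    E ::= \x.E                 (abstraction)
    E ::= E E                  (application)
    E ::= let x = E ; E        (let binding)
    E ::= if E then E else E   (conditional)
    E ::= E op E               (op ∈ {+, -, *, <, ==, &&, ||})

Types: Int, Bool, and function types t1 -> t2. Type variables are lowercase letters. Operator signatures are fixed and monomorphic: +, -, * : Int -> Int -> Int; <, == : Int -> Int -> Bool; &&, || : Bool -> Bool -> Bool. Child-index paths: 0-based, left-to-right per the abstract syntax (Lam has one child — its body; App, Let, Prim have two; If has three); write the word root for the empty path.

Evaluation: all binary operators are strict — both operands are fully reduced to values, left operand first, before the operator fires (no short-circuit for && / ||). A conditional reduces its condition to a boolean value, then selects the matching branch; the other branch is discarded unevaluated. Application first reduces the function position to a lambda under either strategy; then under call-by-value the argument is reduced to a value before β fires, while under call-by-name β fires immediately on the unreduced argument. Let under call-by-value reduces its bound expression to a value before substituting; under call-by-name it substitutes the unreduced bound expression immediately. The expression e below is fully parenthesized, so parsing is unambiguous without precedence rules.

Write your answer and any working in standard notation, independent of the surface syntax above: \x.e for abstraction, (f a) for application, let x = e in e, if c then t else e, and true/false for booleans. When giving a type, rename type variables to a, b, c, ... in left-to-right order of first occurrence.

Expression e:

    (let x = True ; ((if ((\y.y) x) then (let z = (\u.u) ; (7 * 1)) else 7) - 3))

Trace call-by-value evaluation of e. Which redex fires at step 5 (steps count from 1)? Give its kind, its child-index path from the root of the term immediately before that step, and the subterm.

Working:
step 0: (let x = true in ((if ((\y.y) x) then (let z = (\u.u) in (7 * 1)) else 7) - 3))
step 1: [let@root] ((if ((\y.y) true) then (let z = (\u.u) in (7 * 1)) else 7) - 3)
step 2: [beta@0.0] ((if true then (let z = (\u.u) in (7 * 1)) else 7) - 3)
step 3: [if@0] ((let z = (\u.u) in (7 * 1)) - 3)
step 4: [let@0] ((7 * 1) - 3)
step 5: [delta@0] (7 - 3)

Answer: delta at 0 : (7 * 1)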